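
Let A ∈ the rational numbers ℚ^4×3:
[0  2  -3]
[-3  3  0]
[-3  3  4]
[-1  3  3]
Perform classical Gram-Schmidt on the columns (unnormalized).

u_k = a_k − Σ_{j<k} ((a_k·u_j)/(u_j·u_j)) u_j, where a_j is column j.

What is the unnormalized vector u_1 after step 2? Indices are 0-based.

u_1 = (2, -6/19, -6/19, 36/19)

Step 1: u_0 = a_0 = (0, -3, -3, -1).
Step 2: u_1 = a_1 − (-21/19)·u_0 = (2, -6/19, -6/19, 36/19).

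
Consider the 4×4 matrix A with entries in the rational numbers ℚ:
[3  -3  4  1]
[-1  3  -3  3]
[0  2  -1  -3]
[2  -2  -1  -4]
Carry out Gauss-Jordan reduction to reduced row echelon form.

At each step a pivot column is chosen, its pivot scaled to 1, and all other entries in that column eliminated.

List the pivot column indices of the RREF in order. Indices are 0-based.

pivot columns: 0, 1, 2, 3

step 1: normalize row 0 (÷3) = (1, -1, 4/3, 1/3)
  row 1: subtract -1×row0 = (0, 2, -5/3, 10/3)
  row 3: subtract 2×row0 = (0, 0, -11/3, -14/3)
step 2: normalize row 1 (÷2) = (0, 1, -5/6, 5/3)
  row 0: subtract -1×row1 = (1, 0, 1/2, 2)
  row 2: subtract 2×row1 = (0, 0, 2/3, -19/3)
step 3: normalize row 2 (÷2/3) = (0, 0, 1, -19/2)
  row 0: subtract 1/2×row2 = (1, 0, 0, 27/4)
  row 1: subtract -5/6×row2 = (0, 1, 0, -25/4)
  row 3: subtract -11/3×row2 = (0, 0, 0, -79/2)
step 4: normalize row 3 (÷-79/2) = (0, 0, 0, 1)
  row 0: subtract 27/4×row3 = (1, 0, 0, 0)
  row 1: subtract -25/4×row3 = (0, 1, 0, 0)
  row 2: subtract -19/2×row3 = (0, 0, 1, 0)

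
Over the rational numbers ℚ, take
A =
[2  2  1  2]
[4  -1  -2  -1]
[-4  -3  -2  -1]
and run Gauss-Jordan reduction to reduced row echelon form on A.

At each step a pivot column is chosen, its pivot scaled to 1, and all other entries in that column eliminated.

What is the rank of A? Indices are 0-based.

rank = 3

[1] R0 /= 2  ⇒  (1, 1, 1/2, 1)
     R1 -= 4·R0  ⇒  (0, -5, -4, -5)
     R2 -= -4·R0  ⇒  (0, 1, 0, 3)
[2] R1 /= -5  ⇒  (0, 1, 4/5, 1)
     R0 -= 1·R1  ⇒  (1, 0, -3/10, 0)
     R2 -= 1·R1  ⇒  (0, 0, -4/5, 2)
[3] R2 /= -4/5  ⇒  (0, 0, 1, -5/2)
     R0 -= -3/10·R2  ⇒  (1, 0, 0, -3/4)
     R1 -= 4/5·R2  ⇒  (0, 1, 0, 3)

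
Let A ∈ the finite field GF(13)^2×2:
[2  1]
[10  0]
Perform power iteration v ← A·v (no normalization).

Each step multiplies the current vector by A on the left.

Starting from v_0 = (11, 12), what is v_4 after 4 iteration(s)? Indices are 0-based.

v_0 = (11, 12).
v_1 = A·v_0 = (8, 6).
v_2 = A·v_1 = (9, 2).
v_3 = A·v_2 = (7, 12).
v_4 = A·v_3 = (0, 5).

v_4 = (0, 5)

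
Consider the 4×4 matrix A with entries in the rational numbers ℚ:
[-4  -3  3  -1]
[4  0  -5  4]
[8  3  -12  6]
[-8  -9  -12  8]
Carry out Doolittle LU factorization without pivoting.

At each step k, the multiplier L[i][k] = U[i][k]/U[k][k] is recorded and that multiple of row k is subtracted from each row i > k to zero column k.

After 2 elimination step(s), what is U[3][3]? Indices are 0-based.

k=0: U[0][0]=-4
  eliminate (1,0): mult=-1, new row 1: (0, -3, -2, 3); set L[1][0]=-1
  eliminate (2,0): mult=-2, new row 2: (0, -3, -6, 4); set L[2][0]=-2
  eliminate (3,0): mult=2, new row 3: (0, -3, -18, 10); set L[3][0]=2
k=1: U[1][1]=-3
  eliminate (2,1): mult=1, new row 2: (0, 0, -4, 1); set L[2][1]=1
  eliminate (3,1): mult=1, new row 3: (0, 0, -16, 7); set L[3][1]=1

U[3][3] = 7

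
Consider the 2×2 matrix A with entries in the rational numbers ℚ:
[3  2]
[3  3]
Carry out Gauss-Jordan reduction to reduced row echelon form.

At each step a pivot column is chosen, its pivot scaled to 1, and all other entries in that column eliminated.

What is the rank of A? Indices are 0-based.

[1] R0 /= 3  ⇒  (1, 2/3)
     R1 -= 3·R0  ⇒  (0, 1)
[2] R1 /= 1  ⇒  (0, 1)
     R0 -= 2/3·R1  ⇒  (1, 0)

rank = 2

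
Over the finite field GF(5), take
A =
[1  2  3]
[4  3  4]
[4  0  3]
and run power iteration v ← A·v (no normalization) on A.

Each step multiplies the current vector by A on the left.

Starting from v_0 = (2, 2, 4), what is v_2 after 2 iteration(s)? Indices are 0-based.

v_2 = (3, 2, 2)

v_0 = (2, 2, 4).
v_1 = A·v_0 = (3, 0, 0).
v_2 = A·v_1 = (3, 2, 2).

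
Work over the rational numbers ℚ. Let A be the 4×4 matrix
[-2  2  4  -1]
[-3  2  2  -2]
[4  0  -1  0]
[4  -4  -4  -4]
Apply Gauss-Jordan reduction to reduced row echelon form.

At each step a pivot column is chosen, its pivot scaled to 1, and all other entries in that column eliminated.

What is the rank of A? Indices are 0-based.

rank = 4

step 1: normalize row 0 (÷-2) = (1, -1, -2, 1/2)
  row 1: subtract -3×row0 = (0, -1, -4, -1/2)
  row 2: subtract 4×row0 = (0, 4, 7, -2)
  row 3: subtract 4×row0 = (0, 0, 4, -6)
step 2: normalize row 1 (÷-1) = (0, 1, 4, 1/2)
  row 0: subtract -1×row1 = (1, 0, 2, 1)
  row 2: subtract 4×row1 = (0, 0, -9, -4)
step 3: normalize row 2 (÷-9) = (0, 0, 1, 4/9)
  row 0: subtract 2×row2 = (1, 0, 0, 1/9)
  row 1: subtract 4×row2 = (0, 1, 0, -23/18)
  row 3: subtract 4×row2 = (0, 0, 0, -70/9)
step 4: normalize row 3 (÷-70/9) = (0, 0, 0, 1)
  row 0: subtract 1/9×row3 = (1, 0, 0, 0)
  row 1: subtract -23/18×row3 = (0, 1, 0, 0)
  row 2: subtract 4/9×row3 = (0, 0, 1, 0)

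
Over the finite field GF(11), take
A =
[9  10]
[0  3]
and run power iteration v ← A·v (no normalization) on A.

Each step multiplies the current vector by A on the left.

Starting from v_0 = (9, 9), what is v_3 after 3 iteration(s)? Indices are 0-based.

v_3 = (8, 1)

v_0 = (9, 9).
v_1 = A·v_0 = (6, 5).
v_2 = A·v_1 = (5, 4).
v_3 = A·v_2 = (8, 1).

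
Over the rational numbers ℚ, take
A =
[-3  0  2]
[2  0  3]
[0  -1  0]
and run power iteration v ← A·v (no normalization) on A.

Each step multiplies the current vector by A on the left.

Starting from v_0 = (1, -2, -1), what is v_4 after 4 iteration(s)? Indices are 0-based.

v_0 = (1, -2, -1).
v_1 = A·v_0 = (-5, -1, 2).
v_2 = A·v_1 = (19, -4, 1).
v_3 = A·v_2 = (-55, 41, 4).
v_4 = A·v_3 = (173, -98, -41).

v_4 = (173, -98, -41)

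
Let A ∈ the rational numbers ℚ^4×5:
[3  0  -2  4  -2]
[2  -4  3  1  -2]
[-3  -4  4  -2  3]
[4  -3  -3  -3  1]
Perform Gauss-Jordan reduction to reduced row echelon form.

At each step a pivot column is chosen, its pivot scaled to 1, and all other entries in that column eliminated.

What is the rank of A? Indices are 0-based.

rank = 4

[1] R0 /= 3  ⇒  (1, 0, -2/3, 4/3, -2/3)
     R1 -= 2·R0  ⇒  (0, -4, 13/3, -5/3, -2/3)
     R2 -= -3·R0  ⇒  (0, -4, 2, 2, 1)
     R3 -= 4·R0  ⇒  (0, -3, -1/3, -25/3, 11/3)
[2] R1 /= -4  ⇒  (0, 1, -13/12, 5/12, 1/6)
     R2 -= -4·R1  ⇒  (0, 0, -7/3, 11/3, 5/3)
     R3 -= -3·R1  ⇒  (0, 0, -43/12, -85/12, 25/6)
[3] R2 /= -7/3  ⇒  (0, 0, 1, -11/7, -5/7)
     R0 -= -2/3·R2  ⇒  (1, 0, 0, 2/7, -8/7)
     R1 -= -13/12·R2  ⇒  (0, 1, 0, -9/7, -17/28)
     R3 -= -43/12·R2  ⇒  (0, 0, 0, -89/7, 45/28)
[4] R3 /= -89/7  ⇒  (0, 0, 0, 1, -45/356)
     R0 -= 2/7·R3  ⇒  (1, 0, 0, 0, -197/178)
     R1 -= -9/7·R3  ⇒  (0, 1, 0, 0, -137/178)
     R2 -= -11/7·R3  ⇒  (0, 0, 1, 0, -325/356)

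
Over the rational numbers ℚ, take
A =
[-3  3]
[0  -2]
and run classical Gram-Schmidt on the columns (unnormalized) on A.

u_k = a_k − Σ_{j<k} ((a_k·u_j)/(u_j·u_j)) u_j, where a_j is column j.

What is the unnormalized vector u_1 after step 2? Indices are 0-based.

u_1 = (0, -2)

Step 1: u_0 = a_0 = (-3, 0).
Step 2: u_1 = a_1 − (-1)·u_0 = (0, -2).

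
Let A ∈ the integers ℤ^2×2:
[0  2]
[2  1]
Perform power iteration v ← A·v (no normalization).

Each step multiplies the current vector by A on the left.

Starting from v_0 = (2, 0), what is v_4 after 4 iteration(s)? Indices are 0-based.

v_4 = (40, 36)

v_0 = (2, 0).
v_1 = A·v_0 = (0, 4).
v_2 = A·v_1 = (8, 4).
v_3 = A·v_2 = (8, 20).
v_4 = A·v_3 = (40, 36).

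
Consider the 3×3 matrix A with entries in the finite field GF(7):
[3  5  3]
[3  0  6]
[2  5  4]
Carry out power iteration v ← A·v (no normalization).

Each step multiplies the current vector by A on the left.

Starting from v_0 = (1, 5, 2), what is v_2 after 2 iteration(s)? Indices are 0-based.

v_2 = (2, 4, 3)

v_0 = (1, 5, 2).
v_1 = A·v_0 = (6, 1, 0).
v_2 = A·v_1 = (2, 4, 3).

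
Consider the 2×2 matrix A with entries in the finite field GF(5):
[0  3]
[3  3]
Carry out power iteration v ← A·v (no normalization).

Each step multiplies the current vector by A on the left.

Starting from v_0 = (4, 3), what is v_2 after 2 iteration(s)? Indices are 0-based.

v_2 = (3, 0)

v_0 = (4, 3).
v_1 = A·v_0 = (4, 1).
v_2 = A·v_1 = (3, 0).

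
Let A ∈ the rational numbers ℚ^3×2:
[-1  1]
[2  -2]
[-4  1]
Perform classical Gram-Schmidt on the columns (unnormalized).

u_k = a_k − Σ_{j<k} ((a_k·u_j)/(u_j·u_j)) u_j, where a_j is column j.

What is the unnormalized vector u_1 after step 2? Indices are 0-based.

u_1 = (4/7, -8/7, -5/7)

Step 1: u_0 = a_0 = (-1, 2, -4).
Step 2: u_1 = a_1 − (-3/7)·u_0 = (4/7, -8/7, -5/7).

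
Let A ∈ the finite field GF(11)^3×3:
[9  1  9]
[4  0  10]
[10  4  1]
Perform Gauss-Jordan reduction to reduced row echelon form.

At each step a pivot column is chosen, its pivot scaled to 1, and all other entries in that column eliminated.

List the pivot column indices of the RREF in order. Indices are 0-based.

step 1: normalize row 0 (÷9) = (1, 5, 1)
  row 1: subtract 4×row0 = (0, 2, 6)
  row 2: subtract 10×row0 = (0, 9, 2)
step 2: normalize row 1 (÷2) = (0, 1, 3)
  row 0: subtract 5×row1 = (1, 0, 8)
  row 2: subtract 9×row1 = (0, 0, 8)
step 3: normalize row 2 (÷8) = (0, 0, 1)
  row 0: subtract 8×row2 = (1, 0, 0)
  row 1: subtract 3×row2 = (0, 1, 0)

pivot columns: 0, 1, 2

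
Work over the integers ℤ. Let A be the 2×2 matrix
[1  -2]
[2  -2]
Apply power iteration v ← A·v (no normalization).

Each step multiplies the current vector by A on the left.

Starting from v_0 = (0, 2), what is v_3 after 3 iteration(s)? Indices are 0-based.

v_3 = (4, 8)

v_0 = (0, 2).
v_1 = A·v_0 = (-4, -4).
v_2 = A·v_1 = (4, 0).
v_3 = A·v_2 = (4, 8).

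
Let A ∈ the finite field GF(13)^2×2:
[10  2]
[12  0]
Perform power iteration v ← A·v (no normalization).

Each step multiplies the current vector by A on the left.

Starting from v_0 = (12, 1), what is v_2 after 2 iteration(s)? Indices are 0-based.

v_2 = (0, 8)

v_0 = (12, 1).
v_1 = A·v_0 = (5, 1).
v_2 = A·v_1 = (0, 8).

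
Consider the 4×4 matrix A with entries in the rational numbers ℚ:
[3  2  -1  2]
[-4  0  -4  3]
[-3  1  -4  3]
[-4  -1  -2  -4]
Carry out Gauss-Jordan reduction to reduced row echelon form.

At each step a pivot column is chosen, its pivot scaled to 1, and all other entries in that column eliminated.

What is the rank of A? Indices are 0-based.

pivot(0,0)=3: scale R0 → (1, 2/3, -1/3, 2/3)
  clear (1,0): R1 −= (-4)R0 → (0, 8/3, -16/3, 17/3)
  clear (2,0): R2 −= (-3)R0 → (0, 3, -5, 5)
  clear (3,0): R3 −= (-4)R0 → (0, 5/3, -10/3, -4/3)
pivot(1,1)=8/3: scale R1 → (0, 1, -2, 17/8)
  clear (0,1): R0 −= (2/3)R1 → (1, 0, 1, -3/4)
  clear (2,1): R2 −= (3)R1 → (0, 0, 1, -11/8)
  clear (3,1): R3 −= (5/3)R1 → (0, 0, 0, -39/8)
pivot(2,2)=1: scale R2 → (0, 0, 1, -11/8)
  clear (0,2): R0 −= (1)R2 → (1, 0, 0, 5/8)
  clear (1,2): R1 −= (-2)R2 → (0, 1, 0, -5/8)
pivot(3,3)=-39/8: scale R3 → (0, 0, 0, 1)
  clear (0,3): R0 −= (5/8)R3 → (1, 0, 0, 0)
  clear (1,3): R1 −= (-5/8)R3 → (0, 1, 0, 0)
  clear (2,3): R2 −= (-11/8)R3 → (0, 0, 1, 0)

rank = 4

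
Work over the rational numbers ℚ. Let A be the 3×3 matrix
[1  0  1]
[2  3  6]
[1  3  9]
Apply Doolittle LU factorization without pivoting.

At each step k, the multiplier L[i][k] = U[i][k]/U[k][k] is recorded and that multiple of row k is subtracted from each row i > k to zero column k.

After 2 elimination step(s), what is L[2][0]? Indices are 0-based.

k=0: U[0][0]=1
  eliminate (1,0): mult=2, new row 1: (0, 3, 4); set L[1][0]=2
  eliminate (2,0): mult=1, new row 2: (0, 3, 8); set L[2][0]=1
k=1: U[1][1]=3
  eliminate (2,1): mult=1, new row 2: (0, 0, 4); set L[2][1]=1

L[2][0] = 1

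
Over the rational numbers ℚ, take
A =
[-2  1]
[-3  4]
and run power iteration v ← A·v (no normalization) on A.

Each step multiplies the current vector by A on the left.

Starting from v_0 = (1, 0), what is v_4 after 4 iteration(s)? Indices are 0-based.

v_0 = (1, 0).
v_1 = A·v_0 = (-2, -3).
v_2 = A·v_1 = (1, -6).
v_3 = A·v_2 = (-8, -27).
v_4 = A·v_3 = (-11, -84).

v_4 = (-11, -84)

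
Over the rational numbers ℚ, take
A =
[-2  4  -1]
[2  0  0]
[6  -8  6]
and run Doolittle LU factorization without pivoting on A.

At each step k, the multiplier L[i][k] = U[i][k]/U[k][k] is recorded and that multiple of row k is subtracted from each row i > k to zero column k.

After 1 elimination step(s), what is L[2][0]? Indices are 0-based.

[col 0] pivot -2
  R1 -= -1*R0 → (0, 4, -1)  (L[1][0] := -1)
  R2 -= -3*R0 → (0, 4, 3)  (L[2][0] := -3)

L[2][0] = -3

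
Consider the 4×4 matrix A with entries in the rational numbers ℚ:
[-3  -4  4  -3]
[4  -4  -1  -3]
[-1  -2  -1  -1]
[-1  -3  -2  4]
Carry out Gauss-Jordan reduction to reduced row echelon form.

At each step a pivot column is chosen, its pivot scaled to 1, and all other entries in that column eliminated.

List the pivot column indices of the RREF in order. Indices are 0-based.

pivot columns: 0, 1, 2, 3

pivot(0,0)=-3: scale R0 → (1, 4/3, -4/3, 1)
  clear (1,0): R1 −= (4)R0 → (0, -28/3, 13/3, -7)
  clear (2,0): R2 −= (-1)R0 → (0, -2/3, -7/3, 0)
  clear (3,0): R3 −= (-1)R0 → (0, -5/3, -10/3, 5)
pivot(1,1)=-28/3: scale R1 → (0, 1, -13/28, 3/4)
  clear (0,1): R0 −= (4/3)R1 → (1, 0, -5/7, 0)
  clear (2,1): R2 −= (-2/3)R1 → (0, 0, -37/14, 1/2)
  clear (3,1): R3 −= (-5/3)R1 → (0, 0, -115/28, 25/4)
pivot(2,2)=-37/14: scale R2 → (0, 0, 1, -7/37)
  clear (0,2): R0 −= (-5/7)R2 → (1, 0, 0, -5/37)
  clear (1,2): R1 −= (-13/28)R2 → (0, 1, 0, 49/74)
  clear (3,2): R3 −= (-115/28)R2 → (0, 0, 0, 405/74)
pivot(3,3)=405/74: scale R3 → (0, 0, 0, 1)
  clear (0,3): R0 −= (-5/37)R3 → (1, 0, 0, 0)
  clear (1,3): R1 −= (49/74)R3 → (0, 1, 0, 0)
  clear (2,3): R2 −= (-7/37)R3 → (0, 0, 1, 0)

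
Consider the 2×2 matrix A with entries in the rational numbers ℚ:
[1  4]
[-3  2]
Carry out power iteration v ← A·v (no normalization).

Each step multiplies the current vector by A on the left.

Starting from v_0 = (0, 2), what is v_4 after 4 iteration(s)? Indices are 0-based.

v_4 = (-456, -88)

v_0 = (0, 2).
v_1 = A·v_0 = (8, 4).
v_2 = A·v_1 = (24, -16).
v_3 = A·v_2 = (-40, -104).
v_4 = A·v_3 = (-456, -88).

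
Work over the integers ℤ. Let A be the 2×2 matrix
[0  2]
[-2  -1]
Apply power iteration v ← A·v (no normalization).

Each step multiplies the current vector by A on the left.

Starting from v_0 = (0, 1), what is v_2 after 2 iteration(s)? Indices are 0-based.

v_0 = (0, 1).
v_1 = A·v_0 = (2, -1).
v_2 = A·v_1 = (-2, -3).

v_2 = (-2, -3)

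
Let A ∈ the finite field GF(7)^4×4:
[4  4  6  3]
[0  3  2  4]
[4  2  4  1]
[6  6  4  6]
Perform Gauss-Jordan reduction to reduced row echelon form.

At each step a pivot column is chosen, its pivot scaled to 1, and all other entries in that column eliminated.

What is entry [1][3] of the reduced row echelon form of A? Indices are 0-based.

M[1][3] = 2

[1] R0 /= 4  ⇒  (1, 1, 5, 6)
     R2 -= 4·R0  ⇒  (0, 5, 5, 5)
     R3 -= 6·R0  ⇒  (0, 0, 2, 5)
[2] R1 /= 3  ⇒  (0, 1, 3, 6)
     R0 -= 1·R1  ⇒  (1, 0, 2, 0)
     R2 -= 5·R1  ⇒  (0, 0, 4, 3)
[3] R2 /= 4  ⇒  (0, 0, 1, 6)
     R0 -= 2·R2  ⇒  (1, 0, 0, 2)
     R1 -= 3·R2  ⇒  (0, 1, 0, 2)
     R3 -= 2·R2  ⇒  (0, 0, 0, 0)
column 3 empty below row 3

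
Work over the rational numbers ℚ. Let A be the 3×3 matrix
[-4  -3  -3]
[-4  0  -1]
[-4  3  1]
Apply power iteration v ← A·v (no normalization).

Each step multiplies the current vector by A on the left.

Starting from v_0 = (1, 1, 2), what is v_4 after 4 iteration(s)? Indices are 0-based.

v_0 = (1, 1, 2).
v_1 = A·v_0 = (-13, -6, 1).
v_2 = A·v_1 = (67, 51, 35).
v_3 = A·v_2 = (-526, -303, -80).
v_4 = A·v_3 = (3253, 2184, 1115).

v_4 = (3253, 2184, 1115)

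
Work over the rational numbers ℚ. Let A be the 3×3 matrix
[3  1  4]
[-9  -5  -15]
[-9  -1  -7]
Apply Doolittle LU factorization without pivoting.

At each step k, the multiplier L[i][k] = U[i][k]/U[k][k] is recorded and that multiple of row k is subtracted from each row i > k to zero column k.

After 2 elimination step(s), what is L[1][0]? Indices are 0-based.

[col 0] pivot 3
  R1 -= -3*R0 → (0, -2, -3)  (L[1][0] := -3)
  R2 -= -3*R0 → (0, 2, 5)  (L[2][0] := -3)
[col 1] pivot -2
  R2 -= -1*R1 → (0, 0, 2)  (L[2][1] := -1)

L[1][0] = -3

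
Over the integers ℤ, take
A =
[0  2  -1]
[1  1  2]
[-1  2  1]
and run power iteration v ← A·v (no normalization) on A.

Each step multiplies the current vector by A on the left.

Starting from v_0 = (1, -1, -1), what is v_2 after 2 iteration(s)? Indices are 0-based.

v_2 = (0, -11, -7)

v_0 = (1, -1, -1).
v_1 = A·v_0 = (-1, -2, -4).
v_2 = A·v_1 = (0, -11, -7).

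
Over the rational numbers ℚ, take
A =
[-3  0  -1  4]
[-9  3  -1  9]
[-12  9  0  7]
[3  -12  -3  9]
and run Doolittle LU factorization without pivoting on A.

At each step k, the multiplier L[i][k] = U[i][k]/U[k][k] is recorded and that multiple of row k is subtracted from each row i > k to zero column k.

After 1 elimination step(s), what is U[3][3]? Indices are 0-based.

U[3][3] = 13

[col 0] pivot -3
  R1 -= 3*R0 → (0, 3, 2, -3)  (L[1][0] := 3)
  R2 -= 4*R0 → (0, 9, 4, -9)  (L[2][0] := 4)
  R3 -= -1*R0 → (0, -12, -4, 13)  (L[3][0] := -1)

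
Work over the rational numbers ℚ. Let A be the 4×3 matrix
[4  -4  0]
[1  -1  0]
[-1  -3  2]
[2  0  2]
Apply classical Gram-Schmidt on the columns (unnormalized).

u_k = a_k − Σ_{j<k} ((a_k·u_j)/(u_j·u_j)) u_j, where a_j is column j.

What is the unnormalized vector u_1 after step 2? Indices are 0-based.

u_1 = (-16/11, -4/11, -40/11, 14/11)

Step 1: u_0 = a_0 = (4, 1, -1, 2).
Step 2: u_1 = a_1 − (-7/11)·u_0 = (-16/11, -4/11, -40/11, 14/11).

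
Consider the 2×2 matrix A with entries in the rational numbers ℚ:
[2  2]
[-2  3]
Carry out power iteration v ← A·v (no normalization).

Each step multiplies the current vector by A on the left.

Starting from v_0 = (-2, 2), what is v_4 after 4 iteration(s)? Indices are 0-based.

v_4 = (300, -50)

v_0 = (-2, 2).
v_1 = A·v_0 = (0, 10).
v_2 = A·v_1 = (20, 30).
v_3 = A·v_2 = (100, 50).
v_4 = A·v_3 = (300, -50).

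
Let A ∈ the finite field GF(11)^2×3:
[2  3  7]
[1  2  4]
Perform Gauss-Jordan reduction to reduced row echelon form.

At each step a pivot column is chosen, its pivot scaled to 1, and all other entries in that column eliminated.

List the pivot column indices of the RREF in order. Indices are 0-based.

step 1: normalize row 0 (÷2) = (1, 7, 9)
  row 1: subtract 1×row0 = (0, 6, 6)
step 2: normalize row 1 (÷6) = (0, 1, 1)
  row 0: subtract 7×row1 = (1, 0, 2)

pivot columns: 0, 1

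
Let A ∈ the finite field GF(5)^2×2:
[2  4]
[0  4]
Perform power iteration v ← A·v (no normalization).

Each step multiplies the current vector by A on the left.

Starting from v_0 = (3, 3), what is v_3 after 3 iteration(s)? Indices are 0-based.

v_3 = (0, 2)

v_0 = (3, 3).
v_1 = A·v_0 = (3, 2).
v_2 = A·v_1 = (4, 3).
v_3 = A·v_2 = (0, 2).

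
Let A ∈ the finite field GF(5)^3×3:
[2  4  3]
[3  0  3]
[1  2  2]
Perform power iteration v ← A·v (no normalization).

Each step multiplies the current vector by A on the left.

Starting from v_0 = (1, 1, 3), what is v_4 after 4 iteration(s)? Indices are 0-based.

v_4 = (1, 1, 2)

v_0 = (1, 1, 3).
v_1 = A·v_0 = (0, 2, 4).
v_2 = A·v_1 = (0, 2, 2).
v_3 = A·v_2 = (4, 1, 3).
v_4 = A·v_3 = (1, 1, 2).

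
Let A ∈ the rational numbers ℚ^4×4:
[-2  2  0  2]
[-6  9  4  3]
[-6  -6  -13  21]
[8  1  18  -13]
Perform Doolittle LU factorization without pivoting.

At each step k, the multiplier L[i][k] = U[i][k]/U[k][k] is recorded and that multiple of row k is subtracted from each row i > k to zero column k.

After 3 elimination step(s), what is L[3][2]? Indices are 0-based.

L[3][2] = 2

k=0: U[0][0]=-2
  eliminate (1,0): mult=3, new row 1: (0, 3, 4, -3); set L[1][0]=3
  eliminate (2,0): mult=3, new row 2: (0, -12, -13, 15); set L[2][0]=3
  eliminate (3,0): mult=-4, new row 3: (0, 9, 18, -5); set L[3][0]=-4
k=1: U[1][1]=3
  eliminate (2,1): mult=-4, new row 2: (0, 0, 3, 3); set L[2][1]=-4
  eliminate (3,1): mult=3, new row 3: (0, 0, 6, 4); set L[3][1]=3
k=2: U[2][2]=3
  eliminate (3,2): mult=2, new row 3: (0, 0, 0, -2); set L[3][2]=2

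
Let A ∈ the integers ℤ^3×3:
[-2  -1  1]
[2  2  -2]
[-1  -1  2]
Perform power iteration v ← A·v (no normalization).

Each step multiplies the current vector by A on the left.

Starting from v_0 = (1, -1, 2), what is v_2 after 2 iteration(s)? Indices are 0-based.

v_2 = (6, -14, 11)

v_0 = (1, -1, 2).
v_1 = A·v_0 = (1, -4, 4).
v_2 = A·v_1 = (6, -14, 11).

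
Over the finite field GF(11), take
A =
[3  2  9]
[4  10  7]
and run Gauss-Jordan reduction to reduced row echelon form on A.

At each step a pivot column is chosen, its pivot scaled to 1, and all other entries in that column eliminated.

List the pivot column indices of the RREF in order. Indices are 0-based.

step 1: normalize row 0 (÷3) = (1, 8, 3)
  row 1: subtract 4×row0 = (0, 0, 6)
skip col 1 (zero from row 1)
step 2: normalize row 1 (÷6) = (0, 0, 1)
  row 0: subtract 3×row1 = (1, 8, 0)

pivot columns: 0, 2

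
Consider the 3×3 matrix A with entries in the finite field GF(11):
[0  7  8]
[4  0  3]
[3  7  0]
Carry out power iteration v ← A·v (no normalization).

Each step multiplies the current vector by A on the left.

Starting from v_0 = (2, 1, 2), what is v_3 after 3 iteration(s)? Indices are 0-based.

v_0 = (2, 1, 2).
v_1 = A·v_0 = (1, 3, 2).
v_2 = A·v_1 = (4, 10, 2).
v_3 = A·v_2 = (9, 0, 5).

v_3 = (9, 0, 5)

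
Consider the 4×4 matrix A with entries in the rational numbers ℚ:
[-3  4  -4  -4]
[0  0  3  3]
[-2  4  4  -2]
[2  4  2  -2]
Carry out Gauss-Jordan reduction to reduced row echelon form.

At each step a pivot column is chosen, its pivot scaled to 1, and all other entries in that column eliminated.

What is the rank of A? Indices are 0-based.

[1] R0 /= -3  ⇒  (1, -4/3, 4/3, 4/3)
     R2 -= -2·R0  ⇒  (0, 4/3, 20/3, 2/3)
     R3 -= 2·R0  ⇒  (0, 20/3, -2/3, -14/3)
[2] R1 <-> R2
[2] R1 /= 4/3  ⇒  (0, 1, 5, 1/2)
     R0 -= -4/3·R1  ⇒  (1, 0, 8, 2)
     R3 -= 20/3·R1  ⇒  (0, 0, -34, -8)
[3] R2 /= 3  ⇒  (0, 0, 1, 1)
     R0 -= 8·R2  ⇒  (1, 0, 0, -6)
     R1 -= 5·R2  ⇒  (0, 1, 0, -9/2)
     R3 -= -34·R2  ⇒  (0, 0, 0, 26)
[4] R3 /= 26  ⇒  (0, 0, 0, 1)
     R0 -= -6·R3  ⇒  (1, 0, 0, 0)
     R1 -= -9/2·R3  ⇒  (0, 1, 0, 0)
     R2 -= 1·R3  ⇒  (0, 0, 1, 0)

rank = 4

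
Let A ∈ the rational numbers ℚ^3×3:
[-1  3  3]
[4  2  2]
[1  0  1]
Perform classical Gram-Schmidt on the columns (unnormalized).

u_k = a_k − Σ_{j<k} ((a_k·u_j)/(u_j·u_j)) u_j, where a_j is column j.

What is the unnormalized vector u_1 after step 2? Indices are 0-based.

u_1 = (59/18, 8/9, -5/18)

Step 1: u_0 = a_0 = (-1, 4, 1).
Step 2: u_1 = a_1 − (5/18)·u_0 = (59/18, 8/9, -5/18).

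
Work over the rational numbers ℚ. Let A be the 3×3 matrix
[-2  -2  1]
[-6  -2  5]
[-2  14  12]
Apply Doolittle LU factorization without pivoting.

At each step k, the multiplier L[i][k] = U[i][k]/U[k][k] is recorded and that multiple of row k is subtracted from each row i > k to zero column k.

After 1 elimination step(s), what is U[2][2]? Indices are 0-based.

U[2][2] = 11

k=0: U[0][0]=-2
  eliminate (1,0): mult=3, new row 1: (0, 4, 2); set L[1][0]=3
  eliminate (2,0): mult=1, new row 2: (0, 16, 11); set L[2][0]=1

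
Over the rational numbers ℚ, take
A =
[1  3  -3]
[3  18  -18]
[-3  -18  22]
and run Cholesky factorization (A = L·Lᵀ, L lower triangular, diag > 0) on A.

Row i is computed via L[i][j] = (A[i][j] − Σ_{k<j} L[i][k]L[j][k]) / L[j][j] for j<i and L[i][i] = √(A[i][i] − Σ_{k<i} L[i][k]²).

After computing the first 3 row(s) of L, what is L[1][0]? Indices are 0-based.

L[1][0] = 3

Step 1: L[0][0] = √(1) = 1.
  L[1][0] = (3) / L[0][0] = 3.
Step 2: L[1][1] = √(9) = 3.
  L[2][0] = (-3) / L[0][0] = -3.
  L[2][1] = (-9) / L[1][1] = -3.
Step 3: L[2][2] = √(4) = 2.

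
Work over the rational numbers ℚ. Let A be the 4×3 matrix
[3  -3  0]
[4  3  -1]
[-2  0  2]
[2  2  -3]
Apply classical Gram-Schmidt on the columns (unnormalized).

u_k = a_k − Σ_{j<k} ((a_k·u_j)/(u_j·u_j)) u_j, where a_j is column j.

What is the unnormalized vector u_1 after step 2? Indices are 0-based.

Step 1: u_0 = a_0 = (3, 4, -2, 2).
Step 2: u_1 = a_1 − (7/33)·u_0 = (-40/11, 71/33, 14/33, 52/33).

u_1 = (-40/11, 71/33, 14/33, 52/33)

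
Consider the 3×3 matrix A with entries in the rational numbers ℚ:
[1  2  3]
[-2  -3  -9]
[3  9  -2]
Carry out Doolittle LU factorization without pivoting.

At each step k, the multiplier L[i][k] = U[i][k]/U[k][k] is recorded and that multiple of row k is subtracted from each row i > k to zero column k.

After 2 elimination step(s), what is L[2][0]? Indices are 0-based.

L[2][0] = 3

k=0: U[0][0]=1
  eliminate (1,0): mult=-2, new row 1: (0, 1, -3); set L[1][0]=-2
  eliminate (2,0): mult=3, new row 2: (0, 3, -11); set L[2][0]=3
k=1: U[1][1]=1
  eliminate (2,1): mult=3, new row 2: (0, 0, -2); set L[2][1]=3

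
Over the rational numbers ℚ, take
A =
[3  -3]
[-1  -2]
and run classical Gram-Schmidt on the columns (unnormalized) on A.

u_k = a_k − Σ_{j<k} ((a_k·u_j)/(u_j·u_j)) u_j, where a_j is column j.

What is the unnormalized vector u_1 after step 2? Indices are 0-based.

u_1 = (-9/10, -27/10)

Step 1: u_0 = a_0 = (3, -1).
Step 2: u_1 = a_1 − (-7/10)·u_0 = (-9/10, -27/10).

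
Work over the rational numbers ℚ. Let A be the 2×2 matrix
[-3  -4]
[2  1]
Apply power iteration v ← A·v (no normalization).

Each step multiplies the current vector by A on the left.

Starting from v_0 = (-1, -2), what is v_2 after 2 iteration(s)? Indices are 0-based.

v_2 = (-17, 18)

v_0 = (-1, -2).
v_1 = A·v_0 = (11, -4).
v_2 = A·v_1 = (-17, 18).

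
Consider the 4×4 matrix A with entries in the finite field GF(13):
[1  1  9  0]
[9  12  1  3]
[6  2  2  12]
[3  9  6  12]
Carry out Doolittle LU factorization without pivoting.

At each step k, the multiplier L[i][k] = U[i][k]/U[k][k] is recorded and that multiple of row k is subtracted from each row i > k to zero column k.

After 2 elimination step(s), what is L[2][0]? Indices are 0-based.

L[2][0] = 6

[col 0] pivot 1
  R1 -= 9*R0 → (0, 3, 11, 3)  (L[1][0] := 9)
  R2 -= 6*R0 → (0, 9, 0, 12)  (L[2][0] := 6)
  R3 -= 3*R0 → (0, 6, 5, 12)  (L[3][0] := 3)
[col 1] pivot 3
  R2 -= 3*R1 → (0, 0, 6, 3)  (L[2][1] := 3)
  R3 -= 2*R1 → (0, 0, 9, 6)  (L[3][1] := 2)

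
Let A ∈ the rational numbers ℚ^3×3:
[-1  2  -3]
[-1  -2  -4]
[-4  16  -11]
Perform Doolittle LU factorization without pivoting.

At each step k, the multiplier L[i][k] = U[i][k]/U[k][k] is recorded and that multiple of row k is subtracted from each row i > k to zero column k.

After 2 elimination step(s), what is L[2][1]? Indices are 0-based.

Step 1: pivot at (0,0) is -1.
  row1 ← row1 − (1)·row0  ⇒  L[1][0]=1, U row1=(0, -4, -1)
  row2 ← row2 − (4)·row0  ⇒  L[2][0]=4, U row2=(0, 8, 1)
Step 2: pivot at (1,1) is -4.
  row2 ← row2 − (-2)·row1  ⇒  L[2][1]=-2, U row2=(0, 0, -1)

L[2][1] = -2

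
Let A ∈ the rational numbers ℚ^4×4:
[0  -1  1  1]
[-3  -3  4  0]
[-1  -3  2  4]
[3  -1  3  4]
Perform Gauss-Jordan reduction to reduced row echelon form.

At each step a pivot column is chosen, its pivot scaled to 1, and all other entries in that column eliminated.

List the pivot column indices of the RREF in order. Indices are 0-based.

step 1: exchange rows 0,1
step 1: normalize row 0 (÷-3) = (1, 1, -4/3, 0)
  row 2: subtract -1×row0 = (0, -2, 2/3, 4)
  row 3: subtract 3×row0 = (0, -4, 7, 4)
step 2: normalize row 1 (÷-1) = (0, 1, -1, -1)
  row 0: subtract 1×row1 = (1, 0, -1/3, 1)
  row 2: subtract -2×row1 = (0, 0, -4/3, 2)
  row 3: subtract -4×row1 = (0, 0, 3, 0)
step 3: normalize row 2 (÷-4/3) = (0, 0, 1, -3/2)
  row 0: subtract -1/3×row2 = (1, 0, 0, 1/2)
  row 1: subtract -1×row2 = (0, 1, 0, -5/2)
  row 3: subtract 3×row2 = (0, 0, 0, 9/2)
step 4: normalize row 3 (÷9/2) = (0, 0, 0, 1)
  row 0: subtract 1/2×row3 = (1, 0, 0, 0)
  row 1: subtract -5/2×row3 = (0, 1, 0, 0)
  row 2: subtract -3/2×row3 = (0, 0, 1, 0)

pivot columns: 0, 1, 2, 3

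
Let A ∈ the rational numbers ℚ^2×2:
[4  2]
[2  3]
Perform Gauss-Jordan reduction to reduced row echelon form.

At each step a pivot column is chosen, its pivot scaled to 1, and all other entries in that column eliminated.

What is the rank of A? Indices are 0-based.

pivot(0,0)=4: scale R0 → (1, 1/2)
  clear (1,0): R1 −= (2)R0 → (0, 2)
pivot(1,1)=2: scale R1 → (0, 1)
  clear (0,1): R0 −= (1/2)R1 → (1, 0)

rank = 2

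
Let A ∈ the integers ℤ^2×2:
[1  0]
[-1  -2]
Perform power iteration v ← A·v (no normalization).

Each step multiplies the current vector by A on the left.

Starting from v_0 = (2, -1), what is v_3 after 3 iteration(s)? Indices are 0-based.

v_0 = (2, -1).
v_1 = A·v_0 = (2, 0).
v_2 = A·v_1 = (2, -2).
v_3 = A·v_2 = (2, 2).

v_3 = (2, 2)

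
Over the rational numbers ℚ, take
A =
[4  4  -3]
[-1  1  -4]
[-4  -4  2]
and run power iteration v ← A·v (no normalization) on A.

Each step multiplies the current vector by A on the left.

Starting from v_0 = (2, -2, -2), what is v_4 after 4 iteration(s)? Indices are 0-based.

v_4 = (3328, 1186, -2968)

v_0 = (2, -2, -2).
v_1 = A·v_0 = (6, 4, -4).
v_2 = A·v_1 = (52, 14, -48).
v_3 = A·v_2 = (408, 154, -360).
v_4 = A·v_3 = (3328, 1186, -2968).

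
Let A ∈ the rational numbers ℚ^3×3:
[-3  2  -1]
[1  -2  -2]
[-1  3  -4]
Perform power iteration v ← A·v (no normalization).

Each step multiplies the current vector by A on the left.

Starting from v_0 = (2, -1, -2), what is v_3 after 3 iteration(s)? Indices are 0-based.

v_0 = (2, -1, -2).
v_1 = A·v_0 = (-6, 8, 3).
v_2 = A·v_1 = (31, -28, 18).
v_3 = A·v_2 = (-167, 51, -187).

v_3 = (-167, 51, -187)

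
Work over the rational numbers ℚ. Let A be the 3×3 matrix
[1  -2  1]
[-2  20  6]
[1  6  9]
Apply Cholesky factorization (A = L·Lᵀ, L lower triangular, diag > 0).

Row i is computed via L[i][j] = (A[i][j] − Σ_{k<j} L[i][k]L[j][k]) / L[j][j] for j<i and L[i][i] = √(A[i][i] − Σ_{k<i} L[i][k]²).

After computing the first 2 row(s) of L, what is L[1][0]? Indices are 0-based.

Step 1: L[0][0] = √(1) = 1.
  L[1][0] = (-2) / L[0][0] = -2.
Step 2: L[1][1] = √(16) = 4.

L[1][0] = -2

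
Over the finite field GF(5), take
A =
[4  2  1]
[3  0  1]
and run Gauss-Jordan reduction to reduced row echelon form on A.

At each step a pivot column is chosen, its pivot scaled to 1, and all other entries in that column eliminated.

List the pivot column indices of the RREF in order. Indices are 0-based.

pivot(0,0)=4: scale R0 → (1, 3, 4)
  clear (1,0): R1 −= (3)R0 → (0, 1, 4)
pivot(1,1)=1: scale R1 → (0, 1, 4)
  clear (0,1): R0 −= (3)R1 → (1, 0, 2)

pivot columns: 0, 1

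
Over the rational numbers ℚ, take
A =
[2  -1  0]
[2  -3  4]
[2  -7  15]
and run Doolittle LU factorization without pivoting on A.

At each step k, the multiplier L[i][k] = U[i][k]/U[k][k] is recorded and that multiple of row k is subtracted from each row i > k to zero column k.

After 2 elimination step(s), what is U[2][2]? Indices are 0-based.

U[2][2] = 3

Step 1: pivot at (0,0) is 2.
  row1 ← row1 − (1)·row0  ⇒  L[1][0]=1, U row1=(0, -2, 4)
  row2 ← row2 − (1)·row0  ⇒  L[2][0]=1, U row2=(0, -6, 15)
Step 2: pivot at (1,1) is -2.
  row2 ← row2 − (3)·row1  ⇒  L[2][1]=3, U row2=(0, 0, 3)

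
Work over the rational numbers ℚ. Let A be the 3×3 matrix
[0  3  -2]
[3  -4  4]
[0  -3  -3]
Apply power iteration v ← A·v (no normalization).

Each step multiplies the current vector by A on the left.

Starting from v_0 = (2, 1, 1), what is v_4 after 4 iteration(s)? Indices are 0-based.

v_0 = (2, 1, 1).
v_1 = A·v_0 = (1, 6, -6).
v_2 = A·v_1 = (30, -45, 0).
v_3 = A·v_2 = (-135, 270, 135).
v_4 = A·v_3 = (540, -945, -1215).

v_4 = (540, -945, -1215)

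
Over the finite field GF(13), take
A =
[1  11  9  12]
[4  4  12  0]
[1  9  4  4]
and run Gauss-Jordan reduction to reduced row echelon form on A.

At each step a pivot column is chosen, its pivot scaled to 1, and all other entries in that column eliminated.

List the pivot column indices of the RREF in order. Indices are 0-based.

step 1: normalize row 0 (÷1) = (1, 11, 9, 12)
  row 1: subtract 4×row0 = (0, 12, 2, 4)
  row 2: subtract 1×row0 = (0, 11, 8, 5)
step 2: normalize row 1 (÷12) = (0, 1, 11, 9)
  row 0: subtract 11×row1 = (1, 0, 5, 4)
  row 2: subtract 11×row1 = (0, 0, 4, 10)
step 3: normalize row 2 (÷4) = (0, 0, 1, 9)
  row 0: subtract 5×row2 = (1, 0, 0, 11)
  row 1: subtract 11×row2 = (0, 1, 0, 1)

pivot columns: 0, 1, 2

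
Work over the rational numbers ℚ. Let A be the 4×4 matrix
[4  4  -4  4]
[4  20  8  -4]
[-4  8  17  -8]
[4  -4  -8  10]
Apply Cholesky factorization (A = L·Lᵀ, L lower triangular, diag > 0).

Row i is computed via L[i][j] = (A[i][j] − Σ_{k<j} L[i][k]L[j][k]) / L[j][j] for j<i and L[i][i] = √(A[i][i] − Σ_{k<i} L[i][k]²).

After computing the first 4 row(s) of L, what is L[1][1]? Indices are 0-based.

Step 1: L[0][0] = √(4) = 2.
  L[1][0] = (4) / L[0][0] = 2.
Step 2: L[1][1] = √(16) = 4.
  L[2][0] = (-4) / L[0][0] = -2.
  L[2][1] = (12) / L[1][1] = 3.
Step 3: L[2][2] = √(4) = 2.
  L[3][0] = (4) / L[0][0] = 2.
  L[3][1] = (-8) / L[1][1] = -2.
  L[3][2] = (2) / L[2][2] = 1.
Step 4: L[3][3] = √(1) = 1.

L[1][1] = 4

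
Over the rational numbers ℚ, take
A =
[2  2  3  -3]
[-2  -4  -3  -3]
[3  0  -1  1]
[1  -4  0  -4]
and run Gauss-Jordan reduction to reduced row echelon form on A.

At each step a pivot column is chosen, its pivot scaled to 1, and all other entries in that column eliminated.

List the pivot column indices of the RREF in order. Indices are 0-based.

step 1: normalize row 0 (÷2) = (1, 1, 3/2, -3/2)
  row 1: subtract -2×row0 = (0, -2, 0, -6)
  row 2: subtract 3×row0 = (0, -3, -11/2, 11/2)
  row 3: subtract 1×row0 = (0, -5, -3/2, -5/2)
step 2: normalize row 1 (÷-2) = (0, 1, 0, 3)
  row 0: subtract 1×row1 = (1, 0, 3/2, -9/2)
  row 2: subtract -3×row1 = (0, 0, -11/2, 29/2)
  row 3: subtract -5×row1 = (0, 0, -3/2, 25/2)
step 3: normalize row 2 (÷-11/2) = (0, 0, 1, -29/11)
  row 0: subtract 3/2×row2 = (1, 0, 0, -6/11)
  row 3: subtract -3/2×row2 = (0, 0, 0, 94/11)
step 4: normalize row 3 (÷94/11) = (0, 0, 0, 1)
  row 0: subtract -6/11×row3 = (1, 0, 0, 0)
  row 1: subtract 3×row3 = (0, 1, 0, 0)
  row 2: subtract -29/11×row3 = (0, 0, 1, 0)

pivot columns: 0, 1, 2, 3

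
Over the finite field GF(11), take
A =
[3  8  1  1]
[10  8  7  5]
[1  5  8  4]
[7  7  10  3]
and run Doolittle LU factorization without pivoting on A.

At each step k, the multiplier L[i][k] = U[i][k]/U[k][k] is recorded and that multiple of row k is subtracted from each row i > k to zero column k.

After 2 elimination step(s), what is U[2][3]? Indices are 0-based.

Step 1: pivot at (0,0) is 3.
  row1 ← row1 − (7)·row0  ⇒  L[1][0]=7, U row1=(0, 7, 0, 9)
  row2 ← row2 − (4)·row0  ⇒  L[2][0]=4, U row2=(0, 6, 4, 0)
  row3 ← row3 − (6)·row0  ⇒  L[3][0]=6, U row3=(0, 3, 4, 8)
Step 2: pivot at (1,1) is 7.
  row2 ← row2 − (4)·row1  ⇒  L[2][1]=4, U row2=(0, 0, 4, 8)
  row3 ← row3 − (2)·row1  ⇒  L[3][1]=2, U row3=(0, 0, 4, 1)

U[2][3] = 8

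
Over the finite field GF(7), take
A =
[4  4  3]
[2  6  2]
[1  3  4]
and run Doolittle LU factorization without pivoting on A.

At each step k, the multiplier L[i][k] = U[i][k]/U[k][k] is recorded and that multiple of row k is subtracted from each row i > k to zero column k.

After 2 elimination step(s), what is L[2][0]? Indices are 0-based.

L[2][0] = 2

k=0: U[0][0]=4
  eliminate (1,0): mult=4, new row 1: (0, 4, 4); set L[1][0]=4
  eliminate (2,0): mult=2, new row 2: (0, 2, 5); set L[2][0]=2
k=1: U[1][1]=4
  eliminate (2,1): mult=4, new row 2: (0, 0, 3); set L[2][1]=4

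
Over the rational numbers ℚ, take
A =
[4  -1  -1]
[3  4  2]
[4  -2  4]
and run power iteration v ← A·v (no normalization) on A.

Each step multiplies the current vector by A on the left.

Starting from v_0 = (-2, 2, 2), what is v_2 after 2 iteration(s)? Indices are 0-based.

v_2 = (-50, -20, -76)

v_0 = (-2, 2, 2).
v_1 = A·v_0 = (-12, 6, -4).
v_2 = A·v_1 = (-50, -20, -76).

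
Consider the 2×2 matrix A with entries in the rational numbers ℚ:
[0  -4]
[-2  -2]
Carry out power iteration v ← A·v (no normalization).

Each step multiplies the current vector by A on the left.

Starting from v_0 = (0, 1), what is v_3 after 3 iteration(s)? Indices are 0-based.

v_3 = (-48, -40)

v_0 = (0, 1).
v_1 = A·v_0 = (-4, -2).
v_2 = A·v_1 = (8, 12).
v_3 = A·v_2 = (-48, -40).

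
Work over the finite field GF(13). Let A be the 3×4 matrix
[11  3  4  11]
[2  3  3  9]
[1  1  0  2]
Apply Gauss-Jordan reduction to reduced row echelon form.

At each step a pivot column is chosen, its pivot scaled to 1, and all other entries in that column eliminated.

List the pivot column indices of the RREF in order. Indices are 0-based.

pivot columns: 0, 1, 2

step 1: normalize row 0 (÷11) = (1, 5, 11, 1)
  row 1: subtract 2×row0 = (0, 6, 7, 7)
  row 2: subtract 1×row0 = (0, 9, 2, 1)
step 2: normalize row 1 (÷6) = (0, 1, 12, 12)
  row 0: subtract 5×row1 = (1, 0, 3, 6)
  row 2: subtract 9×row1 = (0, 0, 11, 10)
step 3: normalize row 2 (÷11) = (0, 0, 1, 8)
  row 0: subtract 3×row2 = (1, 0, 0, 8)
  row 1: subtract 12×row2 = (0, 1, 0, 7)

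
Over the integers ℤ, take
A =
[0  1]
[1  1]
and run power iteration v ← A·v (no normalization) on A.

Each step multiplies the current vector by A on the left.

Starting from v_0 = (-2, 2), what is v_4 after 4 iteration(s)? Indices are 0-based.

v_4 = (2, 4)

v_0 = (-2, 2).
v_1 = A·v_0 = (2, 0).
v_2 = A·v_1 = (0, 2).
v_3 = A·v_2 = (2, 2).
v_4 = A·v_3 = (2, 4).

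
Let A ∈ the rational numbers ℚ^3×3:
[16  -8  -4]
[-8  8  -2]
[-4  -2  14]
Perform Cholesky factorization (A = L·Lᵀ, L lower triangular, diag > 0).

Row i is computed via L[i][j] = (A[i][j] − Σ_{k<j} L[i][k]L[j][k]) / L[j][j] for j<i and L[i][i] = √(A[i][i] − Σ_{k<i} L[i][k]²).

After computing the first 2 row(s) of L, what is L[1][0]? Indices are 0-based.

Step 1: L[0][0] = √(16) = 4.
  L[1][0] = (-8) / L[0][0] = -2.
Step 2: L[1][1] = √(4) = 2.

L[1][0] = -2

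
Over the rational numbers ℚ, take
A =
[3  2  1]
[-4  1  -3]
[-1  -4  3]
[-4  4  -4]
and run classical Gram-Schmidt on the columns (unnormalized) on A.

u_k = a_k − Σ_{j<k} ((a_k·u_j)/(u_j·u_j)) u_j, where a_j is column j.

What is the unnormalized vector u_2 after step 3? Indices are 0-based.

u_2 = (546/727, -220/727, 678/727, 460/727)

Step 1: u_0 = a_0 = (3, -4, -1, -4).
Step 2: u_1 = a_1 − (-5/21)·u_0 = (19/7, 1/21, -89/21, 64/21).
Step 3: u_2 = a_2 − (2/3)·u_0 − (-469/727)·u_1 = (546/727, -220/727, 678/727, 460/727).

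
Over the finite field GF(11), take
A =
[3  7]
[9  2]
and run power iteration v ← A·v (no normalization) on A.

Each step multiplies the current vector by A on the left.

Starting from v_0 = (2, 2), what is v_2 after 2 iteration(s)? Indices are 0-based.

v_2 = (5, 4)

v_0 = (2, 2).
v_1 = A·v_0 = (9, 0).
v_2 = A·v_1 = (5, 4).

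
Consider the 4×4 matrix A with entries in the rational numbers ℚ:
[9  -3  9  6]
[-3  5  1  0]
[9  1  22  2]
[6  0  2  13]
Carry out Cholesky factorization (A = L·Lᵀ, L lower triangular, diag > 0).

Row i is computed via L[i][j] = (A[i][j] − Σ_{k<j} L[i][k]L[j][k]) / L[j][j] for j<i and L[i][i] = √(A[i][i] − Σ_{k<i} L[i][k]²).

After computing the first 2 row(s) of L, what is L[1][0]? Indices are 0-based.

L[1][0] = -1

Step 1: L[0][0] = √(9) = 3.
  L[1][0] = (-3) / L[0][0] = -1.
Step 2: L[1][1] = √(4) = 2.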